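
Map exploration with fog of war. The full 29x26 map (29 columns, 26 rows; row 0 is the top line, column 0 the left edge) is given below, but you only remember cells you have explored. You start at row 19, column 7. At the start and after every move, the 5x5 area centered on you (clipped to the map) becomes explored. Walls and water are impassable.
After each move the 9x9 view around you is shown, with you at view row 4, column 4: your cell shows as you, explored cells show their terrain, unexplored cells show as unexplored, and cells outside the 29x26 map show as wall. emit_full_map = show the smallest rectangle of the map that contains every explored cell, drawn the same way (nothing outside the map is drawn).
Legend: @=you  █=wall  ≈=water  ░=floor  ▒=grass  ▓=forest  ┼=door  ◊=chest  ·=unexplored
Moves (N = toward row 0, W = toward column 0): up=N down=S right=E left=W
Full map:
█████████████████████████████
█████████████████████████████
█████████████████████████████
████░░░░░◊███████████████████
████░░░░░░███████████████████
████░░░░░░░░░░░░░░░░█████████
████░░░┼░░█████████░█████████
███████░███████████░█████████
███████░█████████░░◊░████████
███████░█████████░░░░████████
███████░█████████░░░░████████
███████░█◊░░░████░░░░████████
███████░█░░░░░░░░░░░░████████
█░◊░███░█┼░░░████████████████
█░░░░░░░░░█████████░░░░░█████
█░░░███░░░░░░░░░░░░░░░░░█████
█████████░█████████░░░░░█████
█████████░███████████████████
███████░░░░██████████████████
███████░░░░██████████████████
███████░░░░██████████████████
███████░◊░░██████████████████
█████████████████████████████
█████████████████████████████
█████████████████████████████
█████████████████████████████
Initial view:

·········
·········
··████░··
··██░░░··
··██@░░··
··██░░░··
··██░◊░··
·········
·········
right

·········
·········
·████░█··
·██░░░░··
·██░@░░··
·██░░░░··
·██░◊░░··
·········
·········

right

·········
·········
████░██··
██░░░░█··
██░░@░█··
██░░░░█··
██░◊░░█··
·········
·········

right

·········
·········
███░███··
█░░░░██··
█░░░@██··
█░░░░██··
█░◊░░██··
·········
·········

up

·········
·········
··█░███··
███░███··
█░░░@██··
█░░░░██··
█░░░░██··
█░◊░░██··
·········

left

·········
·········
··██░███·
████░███·
██░░@░██·
██░░░░██·
██░░░░██·
██░◊░░██·
·········

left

·········
·········
··███░███
·████░███
·██░@░░██
·██░░░░██
·██░░░░██
·██░◊░░██
·········

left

·········
·········
··████░██
··████░██
··██@░░░█
··██░░░░█
··██░░░░█
··██░◊░░█
·········

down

·········
··████░██
··████░██
··██░░░░█
··██@░░░█
··██░░░░█
··██░◊░░█
·········
·········

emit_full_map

████░███
████░███
██░░░░██
██@░░░██
██░░░░██
██░◊░░██

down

··████░██
··████░██
··██░░░░█
··██░░░░█
··██@░░░█
··██░◊░░█
··█████··
·········
·········

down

··████░██
··██░░░░█
··██░░░░█
··██░░░░█
··██@◊░░█
··█████··
··█████··
·········
·········

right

·████░███
·██░░░░██
·██░░░░██
·██░░░░██
·██░@░░██
·██████··
·██████··
·········
·········

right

████░███·
██░░░░██·
██░░░░██·
██░░░░██·
██░◊@░██·
███████··
███████··
·········
·········

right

███░███··
█░░░░██··
█░░░░██··
█░░░░██··
█░◊░@██··
███████··
███████··
·········
·········

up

███░███··
███░███··
█░░░░██··
█░░░░██··
█░░░@██··
█░◊░░██··
███████··
███████··
·········

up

·········
███░███··
███░███··
█░░░░██··
█░░░@██··
█░░░░██··
█░◊░░██··
███████··
███████··

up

·········
·········
███░███··
███░███··
█░░░@██··
█░░░░██··
█░░░░██··
█░◊░░██··
███████··

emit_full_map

████░███
████░███
██░░░@██
██░░░░██
██░░░░██
██░◊░░██
████████
████████

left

·········
·········
████░███·
████░███·
██░░@░██·
██░░░░██·
██░░░░██·
██░◊░░██·
████████·

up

·········
·········
··░░░░░··
████░███·
████@███·
██░░░░██·
██░░░░██·
██░░░░██·
██░◊░░██·

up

·········
·········
··░░░██··
··░░░░░··
████@███·
████░███·
██░░░░██·
██░░░░██·
██░░░░██·

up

·········
·········
··░█┼░░··
··░░░██··
··░░@░░··
████░███·
████░███·
██░░░░██·
██░░░░██·

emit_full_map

··░█┼░░·
··░░░██·
··░░@░░·
████░███
████░███
██░░░░██
██░░░░██
██░░░░██
██░◊░░██
████████
████████

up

·········
·········
··░█░░░··
··░█┼░░··
··░░@██··
··░░░░░··
████░███·
████░███·
██░░░░██·

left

·········
·········
··█░█░░░·
··█░█┼░░·
··░░@░██·
··█░░░░░·
·████░███
·████░███
·██░░░░██

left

·········
·········
··██░█░░░
··██░█┼░░
··░░@░░██
··██░░░░░
··████░██
··████░██
··██░░░░█

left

·········
·········
··███░█░░
··███░█┼░
··░░@░░░█
··███░░░░
··█████░█
···████░█
···██░░░░

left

·········
·········
··████░█░
··░███░█┼
··░░@░░░░
··░███░░░
··██████░
····████░
····██░░░

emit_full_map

████░█░░░·
░███░█┼░░·
░░@░░░░██·
░███░░░░░·
██████░███
··████░███
··██░░░░██
··██░░░░██
··██░░░░██
··██░◊░░██
··████████
··████████

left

·········
·········
··█████░█
··◊░███░█
··░░@░░░░
··░░███░░
··███████
·····████
·····██░░

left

█········
█········
█·██████░
█·░◊░███░
█·░░@░░░░
█·░░░███░
█·███████
█·····███
█·····██░

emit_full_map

██████░█░░░·
░◊░███░█┼░░·
░░@░░░░░░██·
░░░███░░░░░·
████████░███
····████░███
····██░░░░██
····██░░░░██
····██░░░░██
····██░◊░░██
····████████
····████████


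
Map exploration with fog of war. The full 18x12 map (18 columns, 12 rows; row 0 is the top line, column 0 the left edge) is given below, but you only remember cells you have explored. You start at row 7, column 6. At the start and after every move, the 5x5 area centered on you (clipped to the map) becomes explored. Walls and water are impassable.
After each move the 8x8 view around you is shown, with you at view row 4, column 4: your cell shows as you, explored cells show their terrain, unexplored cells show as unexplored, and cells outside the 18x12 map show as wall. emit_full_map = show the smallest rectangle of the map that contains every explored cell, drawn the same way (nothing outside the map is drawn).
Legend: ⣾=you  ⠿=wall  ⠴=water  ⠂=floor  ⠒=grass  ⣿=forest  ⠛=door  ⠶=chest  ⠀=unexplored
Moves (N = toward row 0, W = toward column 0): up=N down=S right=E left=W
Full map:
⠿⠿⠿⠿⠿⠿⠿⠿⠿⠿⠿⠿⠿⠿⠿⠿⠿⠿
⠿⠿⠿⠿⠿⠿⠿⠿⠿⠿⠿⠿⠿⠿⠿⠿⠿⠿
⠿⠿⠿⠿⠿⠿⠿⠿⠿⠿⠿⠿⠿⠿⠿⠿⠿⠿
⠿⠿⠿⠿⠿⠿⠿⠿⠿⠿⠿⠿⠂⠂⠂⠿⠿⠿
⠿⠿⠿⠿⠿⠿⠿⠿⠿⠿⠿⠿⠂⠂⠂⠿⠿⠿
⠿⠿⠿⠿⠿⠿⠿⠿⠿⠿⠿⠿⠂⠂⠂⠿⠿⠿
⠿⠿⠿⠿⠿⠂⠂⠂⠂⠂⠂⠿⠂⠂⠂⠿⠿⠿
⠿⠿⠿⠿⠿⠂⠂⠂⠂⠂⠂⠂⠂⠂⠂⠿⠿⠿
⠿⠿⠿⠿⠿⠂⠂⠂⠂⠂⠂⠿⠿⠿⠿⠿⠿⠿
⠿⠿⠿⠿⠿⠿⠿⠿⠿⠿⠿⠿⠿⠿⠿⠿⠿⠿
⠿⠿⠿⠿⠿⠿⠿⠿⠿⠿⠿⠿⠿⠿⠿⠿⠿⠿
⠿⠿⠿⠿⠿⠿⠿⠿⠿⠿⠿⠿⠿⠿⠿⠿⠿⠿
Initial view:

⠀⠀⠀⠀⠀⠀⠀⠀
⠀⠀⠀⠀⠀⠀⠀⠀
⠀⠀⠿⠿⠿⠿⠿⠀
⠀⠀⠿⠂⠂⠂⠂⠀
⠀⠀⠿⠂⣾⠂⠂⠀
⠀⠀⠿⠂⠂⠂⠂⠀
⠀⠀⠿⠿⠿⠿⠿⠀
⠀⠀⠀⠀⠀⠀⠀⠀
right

⠀⠀⠀⠀⠀⠀⠀⠀
⠀⠀⠀⠀⠀⠀⠀⠀
⠀⠿⠿⠿⠿⠿⠿⠀
⠀⠿⠂⠂⠂⠂⠂⠀
⠀⠿⠂⠂⣾⠂⠂⠀
⠀⠿⠂⠂⠂⠂⠂⠀
⠀⠿⠿⠿⠿⠿⠿⠀
⠀⠀⠀⠀⠀⠀⠀⠀

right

⠀⠀⠀⠀⠀⠀⠀⠀
⠀⠀⠀⠀⠀⠀⠀⠀
⠿⠿⠿⠿⠿⠿⠿⠀
⠿⠂⠂⠂⠂⠂⠂⠀
⠿⠂⠂⠂⣾⠂⠂⠀
⠿⠂⠂⠂⠂⠂⠂⠀
⠿⠿⠿⠿⠿⠿⠿⠀
⠀⠀⠀⠀⠀⠀⠀⠀

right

⠀⠀⠀⠀⠀⠀⠀⠀
⠀⠀⠀⠀⠀⠀⠀⠀
⠿⠿⠿⠿⠿⠿⠿⠀
⠂⠂⠂⠂⠂⠂⠿⠀
⠂⠂⠂⠂⣾⠂⠂⠀
⠂⠂⠂⠂⠂⠂⠿⠀
⠿⠿⠿⠿⠿⠿⠿⠀
⠀⠀⠀⠀⠀⠀⠀⠀

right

⠀⠀⠀⠀⠀⠀⠀⠀
⠀⠀⠀⠀⠀⠀⠀⠀
⠿⠿⠿⠿⠿⠿⠂⠀
⠂⠂⠂⠂⠂⠿⠂⠀
⠂⠂⠂⠂⣾⠂⠂⠀
⠂⠂⠂⠂⠂⠿⠿⠀
⠿⠿⠿⠿⠿⠿⠿⠀
⠀⠀⠀⠀⠀⠀⠀⠀

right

⠀⠀⠀⠀⠀⠀⠀⠀
⠀⠀⠀⠀⠀⠀⠀⠀
⠿⠿⠿⠿⠿⠂⠂⠀
⠂⠂⠂⠂⠿⠂⠂⠀
⠂⠂⠂⠂⣾⠂⠂⠀
⠂⠂⠂⠂⠿⠿⠿⠀
⠿⠿⠿⠿⠿⠿⠿⠀
⠀⠀⠀⠀⠀⠀⠀⠀

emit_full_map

⠿⠿⠿⠿⠿⠿⠿⠿⠂⠂
⠿⠂⠂⠂⠂⠂⠂⠿⠂⠂
⠿⠂⠂⠂⠂⠂⠂⣾⠂⠂
⠿⠂⠂⠂⠂⠂⠂⠿⠿⠿
⠿⠿⠿⠿⠿⠿⠿⠿⠿⠿

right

⠀⠀⠀⠀⠀⠀⠀⠀
⠀⠀⠀⠀⠀⠀⠀⠀
⠿⠿⠿⠿⠂⠂⠂⠀
⠂⠂⠂⠿⠂⠂⠂⠀
⠂⠂⠂⠂⣾⠂⠂⠀
⠂⠂⠂⠿⠿⠿⠿⠀
⠿⠿⠿⠿⠿⠿⠿⠀
⠀⠀⠀⠀⠀⠀⠀⠀

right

⠀⠀⠀⠀⠀⠀⠀⠀
⠀⠀⠀⠀⠀⠀⠀⠀
⠿⠿⠿⠂⠂⠂⠿⠀
⠂⠂⠿⠂⠂⠂⠿⠀
⠂⠂⠂⠂⣾⠂⠿⠀
⠂⠂⠿⠿⠿⠿⠿⠀
⠿⠿⠿⠿⠿⠿⠿⠀
⠀⠀⠀⠀⠀⠀⠀⠀

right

⠀⠀⠀⠀⠀⠀⠀⠀
⠀⠀⠀⠀⠀⠀⠀⠀
⠿⠿⠂⠂⠂⠿⠿⠀
⠂⠿⠂⠂⠂⠿⠿⠀
⠂⠂⠂⠂⣾⠿⠿⠀
⠂⠿⠿⠿⠿⠿⠿⠀
⠿⠿⠿⠿⠿⠿⠿⠀
⠀⠀⠀⠀⠀⠀⠀⠀

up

⠀⠀⠀⠀⠀⠀⠀⠀
⠀⠀⠀⠀⠀⠀⠀⠀
⠀⠀⠂⠂⠂⠿⠿⠀
⠿⠿⠂⠂⠂⠿⠿⠀
⠂⠿⠂⠂⣾⠿⠿⠀
⠂⠂⠂⠂⠂⠿⠿⠀
⠂⠿⠿⠿⠿⠿⠿⠀
⠿⠿⠿⠿⠿⠿⠿⠀

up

⠀⠀⠀⠀⠀⠀⠀⠀
⠀⠀⠀⠀⠀⠀⠀⠀
⠀⠀⠂⠂⠂⠿⠿⠀
⠀⠀⠂⠂⠂⠿⠿⠀
⠿⠿⠂⠂⣾⠿⠿⠀
⠂⠿⠂⠂⠂⠿⠿⠀
⠂⠂⠂⠂⠂⠿⠿⠀
⠂⠿⠿⠿⠿⠿⠿⠀

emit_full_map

⠀⠀⠀⠀⠀⠀⠀⠀⠂⠂⠂⠿⠿
⠀⠀⠀⠀⠀⠀⠀⠀⠂⠂⠂⠿⠿
⠿⠿⠿⠿⠿⠿⠿⠿⠂⠂⣾⠿⠿
⠿⠂⠂⠂⠂⠂⠂⠿⠂⠂⠂⠿⠿
⠿⠂⠂⠂⠂⠂⠂⠂⠂⠂⠂⠿⠿
⠿⠂⠂⠂⠂⠂⠂⠿⠿⠿⠿⠿⠿
⠿⠿⠿⠿⠿⠿⠿⠿⠿⠿⠿⠿⠿

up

⠀⠀⠀⠀⠀⠀⠀⠀
⠀⠀⠀⠀⠀⠀⠀⠀
⠀⠀⠿⠿⠿⠿⠿⠀
⠀⠀⠂⠂⠂⠿⠿⠀
⠀⠀⠂⠂⣾⠿⠿⠀
⠿⠿⠂⠂⠂⠿⠿⠀
⠂⠿⠂⠂⠂⠿⠿⠀
⠂⠂⠂⠂⠂⠿⠿⠀

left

⠀⠀⠀⠀⠀⠀⠀⠀
⠀⠀⠀⠀⠀⠀⠀⠀
⠀⠀⠿⠿⠿⠿⠿⠿
⠀⠀⠿⠂⠂⠂⠿⠿
⠀⠀⠿⠂⣾⠂⠿⠿
⠿⠿⠿⠂⠂⠂⠿⠿
⠂⠂⠿⠂⠂⠂⠿⠿
⠂⠂⠂⠂⠂⠂⠿⠿

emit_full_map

⠀⠀⠀⠀⠀⠀⠀⠿⠿⠿⠿⠿⠿
⠀⠀⠀⠀⠀⠀⠀⠿⠂⠂⠂⠿⠿
⠀⠀⠀⠀⠀⠀⠀⠿⠂⣾⠂⠿⠿
⠿⠿⠿⠿⠿⠿⠿⠿⠂⠂⠂⠿⠿
⠿⠂⠂⠂⠂⠂⠂⠿⠂⠂⠂⠿⠿
⠿⠂⠂⠂⠂⠂⠂⠂⠂⠂⠂⠿⠿
⠿⠂⠂⠂⠂⠂⠂⠿⠿⠿⠿⠿⠿
⠿⠿⠿⠿⠿⠿⠿⠿⠿⠿⠿⠿⠿


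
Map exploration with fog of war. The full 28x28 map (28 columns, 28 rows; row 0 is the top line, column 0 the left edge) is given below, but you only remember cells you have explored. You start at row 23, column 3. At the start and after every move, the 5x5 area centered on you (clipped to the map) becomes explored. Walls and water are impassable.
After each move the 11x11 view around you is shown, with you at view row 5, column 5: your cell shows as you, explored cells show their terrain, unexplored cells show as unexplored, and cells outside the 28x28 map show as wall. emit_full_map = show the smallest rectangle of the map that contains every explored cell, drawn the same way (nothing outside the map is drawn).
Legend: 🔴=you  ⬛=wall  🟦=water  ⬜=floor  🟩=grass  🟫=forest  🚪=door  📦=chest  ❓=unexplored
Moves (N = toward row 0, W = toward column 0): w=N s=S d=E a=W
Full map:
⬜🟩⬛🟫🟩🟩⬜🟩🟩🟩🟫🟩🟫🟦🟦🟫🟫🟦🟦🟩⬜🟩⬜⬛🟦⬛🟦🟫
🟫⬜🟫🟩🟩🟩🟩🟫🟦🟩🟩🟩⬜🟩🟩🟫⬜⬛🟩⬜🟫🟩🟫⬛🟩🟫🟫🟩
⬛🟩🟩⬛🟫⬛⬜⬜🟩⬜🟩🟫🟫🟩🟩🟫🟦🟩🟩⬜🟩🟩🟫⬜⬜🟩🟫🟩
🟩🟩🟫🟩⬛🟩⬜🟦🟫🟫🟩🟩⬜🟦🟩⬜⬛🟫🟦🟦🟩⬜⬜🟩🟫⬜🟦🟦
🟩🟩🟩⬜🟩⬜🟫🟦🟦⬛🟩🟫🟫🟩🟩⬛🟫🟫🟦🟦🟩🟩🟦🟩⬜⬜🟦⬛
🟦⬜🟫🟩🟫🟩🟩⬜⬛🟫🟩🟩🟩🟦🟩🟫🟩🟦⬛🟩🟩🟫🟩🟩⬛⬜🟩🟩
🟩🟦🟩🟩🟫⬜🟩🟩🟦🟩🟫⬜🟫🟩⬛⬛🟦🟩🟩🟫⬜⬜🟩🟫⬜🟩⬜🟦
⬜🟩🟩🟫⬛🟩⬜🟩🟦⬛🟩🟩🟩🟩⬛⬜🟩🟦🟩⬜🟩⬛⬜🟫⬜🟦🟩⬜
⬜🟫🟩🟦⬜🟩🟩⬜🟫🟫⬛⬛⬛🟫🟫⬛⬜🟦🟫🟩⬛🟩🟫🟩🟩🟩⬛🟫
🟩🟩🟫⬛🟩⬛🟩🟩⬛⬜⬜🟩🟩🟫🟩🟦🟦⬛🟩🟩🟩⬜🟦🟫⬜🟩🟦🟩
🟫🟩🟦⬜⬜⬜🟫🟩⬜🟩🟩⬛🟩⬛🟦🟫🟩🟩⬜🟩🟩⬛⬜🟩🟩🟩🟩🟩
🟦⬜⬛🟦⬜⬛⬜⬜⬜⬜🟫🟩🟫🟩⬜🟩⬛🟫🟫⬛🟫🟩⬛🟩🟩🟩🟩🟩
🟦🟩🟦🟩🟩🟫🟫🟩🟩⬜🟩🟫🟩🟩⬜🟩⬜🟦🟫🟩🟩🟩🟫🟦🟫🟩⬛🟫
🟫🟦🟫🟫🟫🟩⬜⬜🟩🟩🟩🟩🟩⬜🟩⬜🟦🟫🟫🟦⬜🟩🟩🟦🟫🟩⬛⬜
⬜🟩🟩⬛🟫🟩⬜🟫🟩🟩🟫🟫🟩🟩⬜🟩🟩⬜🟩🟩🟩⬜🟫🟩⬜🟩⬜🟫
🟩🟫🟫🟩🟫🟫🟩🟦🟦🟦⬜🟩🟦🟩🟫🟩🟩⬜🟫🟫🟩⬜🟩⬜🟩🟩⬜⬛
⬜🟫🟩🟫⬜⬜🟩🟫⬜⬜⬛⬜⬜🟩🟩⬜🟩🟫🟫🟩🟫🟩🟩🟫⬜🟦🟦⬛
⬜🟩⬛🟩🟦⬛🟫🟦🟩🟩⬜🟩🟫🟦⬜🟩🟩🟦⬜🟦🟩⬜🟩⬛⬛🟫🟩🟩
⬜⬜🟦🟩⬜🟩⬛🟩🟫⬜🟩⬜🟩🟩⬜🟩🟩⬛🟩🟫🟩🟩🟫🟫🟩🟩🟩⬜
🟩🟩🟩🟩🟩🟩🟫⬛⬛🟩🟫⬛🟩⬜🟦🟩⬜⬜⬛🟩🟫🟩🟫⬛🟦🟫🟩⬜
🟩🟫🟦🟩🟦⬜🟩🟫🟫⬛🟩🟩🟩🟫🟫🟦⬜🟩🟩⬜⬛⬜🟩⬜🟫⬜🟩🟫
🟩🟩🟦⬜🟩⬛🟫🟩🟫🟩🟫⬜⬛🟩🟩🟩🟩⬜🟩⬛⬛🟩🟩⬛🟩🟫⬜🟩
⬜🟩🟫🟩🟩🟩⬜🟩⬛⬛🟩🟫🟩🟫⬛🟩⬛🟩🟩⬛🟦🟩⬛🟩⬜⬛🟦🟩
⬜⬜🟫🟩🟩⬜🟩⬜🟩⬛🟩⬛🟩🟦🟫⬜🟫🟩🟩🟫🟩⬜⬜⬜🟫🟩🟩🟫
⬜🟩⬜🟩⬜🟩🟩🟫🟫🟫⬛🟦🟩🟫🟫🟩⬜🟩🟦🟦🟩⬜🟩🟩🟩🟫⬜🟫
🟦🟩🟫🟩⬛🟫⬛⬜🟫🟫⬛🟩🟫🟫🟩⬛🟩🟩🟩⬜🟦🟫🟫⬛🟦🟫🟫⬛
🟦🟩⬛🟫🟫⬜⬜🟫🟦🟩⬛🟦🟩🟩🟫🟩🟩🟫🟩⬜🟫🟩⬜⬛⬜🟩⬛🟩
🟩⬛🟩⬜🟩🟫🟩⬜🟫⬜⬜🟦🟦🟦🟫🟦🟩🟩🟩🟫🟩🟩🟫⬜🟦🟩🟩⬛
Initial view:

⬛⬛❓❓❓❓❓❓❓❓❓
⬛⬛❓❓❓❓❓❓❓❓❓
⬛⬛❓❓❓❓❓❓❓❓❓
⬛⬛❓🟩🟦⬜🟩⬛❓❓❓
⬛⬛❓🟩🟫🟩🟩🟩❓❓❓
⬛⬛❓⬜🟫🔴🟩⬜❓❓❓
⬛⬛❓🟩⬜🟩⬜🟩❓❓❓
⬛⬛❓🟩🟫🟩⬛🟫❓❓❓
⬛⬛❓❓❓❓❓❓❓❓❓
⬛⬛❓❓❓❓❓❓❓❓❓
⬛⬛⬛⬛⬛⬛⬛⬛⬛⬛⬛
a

⬛⬛⬛❓❓❓❓❓❓❓❓
⬛⬛⬛❓❓❓❓❓❓❓❓
⬛⬛⬛❓❓❓❓❓❓❓❓
⬛⬛⬛🟩🟩🟦⬜🟩⬛❓❓
⬛⬛⬛⬜🟩🟫🟩🟩🟩❓❓
⬛⬛⬛⬜⬜🔴🟩🟩⬜❓❓
⬛⬛⬛⬜🟩⬜🟩⬜🟩❓❓
⬛⬛⬛🟦🟩🟫🟩⬛🟫❓❓
⬛⬛⬛❓❓❓❓❓❓❓❓
⬛⬛⬛❓❓❓❓❓❓❓❓
⬛⬛⬛⬛⬛⬛⬛⬛⬛⬛⬛

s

⬛⬛⬛❓❓❓❓❓❓❓❓
⬛⬛⬛❓❓❓❓❓❓❓❓
⬛⬛⬛🟩🟩🟦⬜🟩⬛❓❓
⬛⬛⬛⬜🟩🟫🟩🟩🟩❓❓
⬛⬛⬛⬜⬜🟫🟩🟩⬜❓❓
⬛⬛⬛⬜🟩🔴🟩⬜🟩❓❓
⬛⬛⬛🟦🟩🟫🟩⬛🟫❓❓
⬛⬛⬛🟦🟩⬛🟫🟫❓❓❓
⬛⬛⬛❓❓❓❓❓❓❓❓
⬛⬛⬛⬛⬛⬛⬛⬛⬛⬛⬛
⬛⬛⬛⬛⬛⬛⬛⬛⬛⬛⬛

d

⬛⬛❓❓❓❓❓❓❓❓❓
⬛⬛❓❓❓❓❓❓❓❓❓
⬛⬛🟩🟩🟦⬜🟩⬛❓❓❓
⬛⬛⬜🟩🟫🟩🟩🟩❓❓❓
⬛⬛⬜⬜🟫🟩🟩⬜❓❓❓
⬛⬛⬜🟩⬜🔴⬜🟩❓❓❓
⬛⬛🟦🟩🟫🟩⬛🟫❓❓❓
⬛⬛🟦🟩⬛🟫🟫⬜❓❓❓
⬛⬛❓❓❓❓❓❓❓❓❓
⬛⬛⬛⬛⬛⬛⬛⬛⬛⬛⬛
⬛⬛⬛⬛⬛⬛⬛⬛⬛⬛⬛

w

⬛⬛❓❓❓❓❓❓❓❓❓
⬛⬛❓❓❓❓❓❓❓❓❓
⬛⬛❓❓❓❓❓❓❓❓❓
⬛⬛🟩🟩🟦⬜🟩⬛❓❓❓
⬛⬛⬜🟩🟫🟩🟩🟩❓❓❓
⬛⬛⬜⬜🟫🔴🟩⬜❓❓❓
⬛⬛⬜🟩⬜🟩⬜🟩❓❓❓
⬛⬛🟦🟩🟫🟩⬛🟫❓❓❓
⬛⬛🟦🟩⬛🟫🟫⬜❓❓❓
⬛⬛❓❓❓❓❓❓❓❓❓
⬛⬛⬛⬛⬛⬛⬛⬛⬛⬛⬛

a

⬛⬛⬛❓❓❓❓❓❓❓❓
⬛⬛⬛❓❓❓❓❓❓❓❓
⬛⬛⬛❓❓❓❓❓❓❓❓
⬛⬛⬛🟩🟩🟦⬜🟩⬛❓❓
⬛⬛⬛⬜🟩🟫🟩🟩🟩❓❓
⬛⬛⬛⬜⬜🔴🟩🟩⬜❓❓
⬛⬛⬛⬜🟩⬜🟩⬜🟩❓❓
⬛⬛⬛🟦🟩🟫🟩⬛🟫❓❓
⬛⬛⬛🟦🟩⬛🟫🟫⬜❓❓
⬛⬛⬛❓❓❓❓❓❓❓❓
⬛⬛⬛⬛⬛⬛⬛⬛⬛⬛⬛

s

⬛⬛⬛❓❓❓❓❓❓❓❓
⬛⬛⬛❓❓❓❓❓❓❓❓
⬛⬛⬛🟩🟩🟦⬜🟩⬛❓❓
⬛⬛⬛⬜🟩🟫🟩🟩🟩❓❓
⬛⬛⬛⬜⬜🟫🟩🟩⬜❓❓
⬛⬛⬛⬜🟩🔴🟩⬜🟩❓❓
⬛⬛⬛🟦🟩🟫🟩⬛🟫❓❓
⬛⬛⬛🟦🟩⬛🟫🟫⬜❓❓
⬛⬛⬛❓❓❓❓❓❓❓❓
⬛⬛⬛⬛⬛⬛⬛⬛⬛⬛⬛
⬛⬛⬛⬛⬛⬛⬛⬛⬛⬛⬛

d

⬛⬛❓❓❓❓❓❓❓❓❓
⬛⬛❓❓❓❓❓❓❓❓❓
⬛⬛🟩🟩🟦⬜🟩⬛❓❓❓
⬛⬛⬜🟩🟫🟩🟩🟩❓❓❓
⬛⬛⬜⬜🟫🟩🟩⬜❓❓❓
⬛⬛⬜🟩⬜🔴⬜🟩❓❓❓
⬛⬛🟦🟩🟫🟩⬛🟫❓❓❓
⬛⬛🟦🟩⬛🟫🟫⬜❓❓❓
⬛⬛❓❓❓❓❓❓❓❓❓
⬛⬛⬛⬛⬛⬛⬛⬛⬛⬛⬛
⬛⬛⬛⬛⬛⬛⬛⬛⬛⬛⬛

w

⬛⬛❓❓❓❓❓❓❓❓❓
⬛⬛❓❓❓❓❓❓❓❓❓
⬛⬛❓❓❓❓❓❓❓❓❓
⬛⬛🟩🟩🟦⬜🟩⬛❓❓❓
⬛⬛⬜🟩🟫🟩🟩🟩❓❓❓
⬛⬛⬜⬜🟫🔴🟩⬜❓❓❓
⬛⬛⬜🟩⬜🟩⬜🟩❓❓❓
⬛⬛🟦🟩🟫🟩⬛🟫❓❓❓
⬛⬛🟦🟩⬛🟫🟫⬜❓❓❓
⬛⬛❓❓❓❓❓❓❓❓❓
⬛⬛⬛⬛⬛⬛⬛⬛⬛⬛⬛


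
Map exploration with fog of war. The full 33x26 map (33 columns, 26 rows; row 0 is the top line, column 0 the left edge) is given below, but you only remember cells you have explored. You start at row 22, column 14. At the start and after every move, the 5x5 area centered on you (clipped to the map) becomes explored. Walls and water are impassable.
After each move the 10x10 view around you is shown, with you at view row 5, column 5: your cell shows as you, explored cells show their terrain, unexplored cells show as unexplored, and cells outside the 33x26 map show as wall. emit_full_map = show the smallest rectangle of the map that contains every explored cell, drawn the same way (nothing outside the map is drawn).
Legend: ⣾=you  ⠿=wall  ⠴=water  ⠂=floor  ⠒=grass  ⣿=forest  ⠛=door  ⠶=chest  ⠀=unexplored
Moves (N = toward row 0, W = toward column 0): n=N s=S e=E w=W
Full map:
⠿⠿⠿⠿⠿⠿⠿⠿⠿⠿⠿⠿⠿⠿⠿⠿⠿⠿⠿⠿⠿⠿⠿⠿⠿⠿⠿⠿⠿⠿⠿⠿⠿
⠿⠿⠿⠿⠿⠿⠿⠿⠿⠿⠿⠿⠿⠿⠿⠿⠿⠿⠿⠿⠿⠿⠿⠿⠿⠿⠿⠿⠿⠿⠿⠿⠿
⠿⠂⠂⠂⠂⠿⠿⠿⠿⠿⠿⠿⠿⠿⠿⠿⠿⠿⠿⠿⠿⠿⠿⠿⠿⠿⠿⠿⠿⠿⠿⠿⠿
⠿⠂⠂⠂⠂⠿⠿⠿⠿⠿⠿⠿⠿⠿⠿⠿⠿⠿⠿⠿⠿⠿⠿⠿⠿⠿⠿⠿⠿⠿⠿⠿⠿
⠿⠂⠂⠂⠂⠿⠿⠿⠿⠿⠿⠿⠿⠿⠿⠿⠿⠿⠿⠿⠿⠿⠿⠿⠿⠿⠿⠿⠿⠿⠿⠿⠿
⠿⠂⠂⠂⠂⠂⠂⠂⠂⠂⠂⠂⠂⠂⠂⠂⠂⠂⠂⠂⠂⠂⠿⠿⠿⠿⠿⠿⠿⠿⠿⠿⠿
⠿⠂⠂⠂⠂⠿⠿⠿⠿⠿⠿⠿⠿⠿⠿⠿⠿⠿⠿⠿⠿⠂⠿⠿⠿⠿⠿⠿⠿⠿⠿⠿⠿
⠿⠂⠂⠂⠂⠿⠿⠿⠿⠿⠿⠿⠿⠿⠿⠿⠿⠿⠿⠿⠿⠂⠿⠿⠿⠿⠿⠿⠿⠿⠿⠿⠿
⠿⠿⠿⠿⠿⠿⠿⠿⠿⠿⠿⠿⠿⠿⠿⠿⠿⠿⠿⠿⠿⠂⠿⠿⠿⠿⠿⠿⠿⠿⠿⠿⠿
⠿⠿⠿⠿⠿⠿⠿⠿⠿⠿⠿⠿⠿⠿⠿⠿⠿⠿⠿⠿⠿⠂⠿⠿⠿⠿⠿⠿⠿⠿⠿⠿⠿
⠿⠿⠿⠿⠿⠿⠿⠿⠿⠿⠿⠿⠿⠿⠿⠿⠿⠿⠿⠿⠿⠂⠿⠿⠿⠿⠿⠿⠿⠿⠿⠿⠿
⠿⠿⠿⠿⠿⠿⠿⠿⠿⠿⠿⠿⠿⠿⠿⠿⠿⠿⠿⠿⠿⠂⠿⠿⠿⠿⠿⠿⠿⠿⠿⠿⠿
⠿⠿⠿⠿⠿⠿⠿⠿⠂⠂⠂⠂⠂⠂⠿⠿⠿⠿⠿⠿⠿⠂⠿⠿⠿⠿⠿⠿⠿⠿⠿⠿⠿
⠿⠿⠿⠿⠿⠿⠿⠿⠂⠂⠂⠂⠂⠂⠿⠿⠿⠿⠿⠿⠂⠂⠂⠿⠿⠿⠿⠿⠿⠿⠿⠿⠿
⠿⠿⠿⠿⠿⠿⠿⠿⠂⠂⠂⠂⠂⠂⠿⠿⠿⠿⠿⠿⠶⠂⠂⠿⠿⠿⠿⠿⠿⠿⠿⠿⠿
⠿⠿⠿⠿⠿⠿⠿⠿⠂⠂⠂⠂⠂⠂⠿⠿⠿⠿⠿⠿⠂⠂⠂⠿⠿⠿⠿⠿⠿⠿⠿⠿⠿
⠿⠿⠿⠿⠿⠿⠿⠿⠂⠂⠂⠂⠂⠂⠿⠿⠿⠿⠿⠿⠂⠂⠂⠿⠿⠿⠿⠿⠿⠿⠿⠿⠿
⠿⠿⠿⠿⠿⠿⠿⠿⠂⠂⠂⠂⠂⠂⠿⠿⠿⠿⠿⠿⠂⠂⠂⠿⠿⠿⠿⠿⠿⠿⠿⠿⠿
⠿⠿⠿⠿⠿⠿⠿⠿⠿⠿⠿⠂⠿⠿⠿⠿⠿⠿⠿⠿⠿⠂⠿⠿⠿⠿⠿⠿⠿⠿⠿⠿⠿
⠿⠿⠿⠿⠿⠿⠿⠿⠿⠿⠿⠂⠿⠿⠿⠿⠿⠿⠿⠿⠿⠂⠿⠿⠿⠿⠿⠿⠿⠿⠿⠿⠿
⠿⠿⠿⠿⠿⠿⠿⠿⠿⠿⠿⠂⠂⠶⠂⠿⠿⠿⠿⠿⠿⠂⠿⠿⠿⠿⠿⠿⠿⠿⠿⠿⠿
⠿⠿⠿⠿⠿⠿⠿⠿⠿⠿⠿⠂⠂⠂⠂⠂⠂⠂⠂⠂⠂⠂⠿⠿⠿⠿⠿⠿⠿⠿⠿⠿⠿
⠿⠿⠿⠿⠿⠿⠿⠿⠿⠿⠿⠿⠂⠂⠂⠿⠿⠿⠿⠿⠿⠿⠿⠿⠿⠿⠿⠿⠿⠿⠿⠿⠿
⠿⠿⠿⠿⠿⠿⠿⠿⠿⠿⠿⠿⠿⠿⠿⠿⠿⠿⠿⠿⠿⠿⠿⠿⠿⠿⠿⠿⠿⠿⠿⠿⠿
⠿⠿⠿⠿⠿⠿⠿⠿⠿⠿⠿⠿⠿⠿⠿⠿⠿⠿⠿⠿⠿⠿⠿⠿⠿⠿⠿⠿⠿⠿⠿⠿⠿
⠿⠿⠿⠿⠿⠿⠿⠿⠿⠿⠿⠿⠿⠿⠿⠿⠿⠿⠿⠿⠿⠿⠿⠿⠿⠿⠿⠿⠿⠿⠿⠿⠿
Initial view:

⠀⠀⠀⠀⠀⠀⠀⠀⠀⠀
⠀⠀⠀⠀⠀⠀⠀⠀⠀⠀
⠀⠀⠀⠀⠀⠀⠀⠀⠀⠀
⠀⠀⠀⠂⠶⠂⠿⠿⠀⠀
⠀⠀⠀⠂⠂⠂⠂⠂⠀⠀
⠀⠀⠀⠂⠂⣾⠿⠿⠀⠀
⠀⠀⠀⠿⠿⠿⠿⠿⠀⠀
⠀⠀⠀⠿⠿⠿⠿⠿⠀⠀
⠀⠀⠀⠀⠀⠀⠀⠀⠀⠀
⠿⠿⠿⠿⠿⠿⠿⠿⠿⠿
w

⠀⠀⠀⠀⠀⠀⠀⠀⠀⠀
⠀⠀⠀⠀⠀⠀⠀⠀⠀⠀
⠀⠀⠀⠀⠀⠀⠀⠀⠀⠀
⠀⠀⠀⠂⠂⠶⠂⠿⠿⠀
⠀⠀⠀⠂⠂⠂⠂⠂⠂⠀
⠀⠀⠀⠿⠂⣾⠂⠿⠿⠀
⠀⠀⠀⠿⠿⠿⠿⠿⠿⠀
⠀⠀⠀⠿⠿⠿⠿⠿⠿⠀
⠀⠀⠀⠀⠀⠀⠀⠀⠀⠀
⠿⠿⠿⠿⠿⠿⠿⠿⠿⠿

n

⠀⠀⠀⠀⠀⠀⠀⠀⠀⠀
⠀⠀⠀⠀⠀⠀⠀⠀⠀⠀
⠀⠀⠀⠀⠀⠀⠀⠀⠀⠀
⠀⠀⠀⠂⠿⠿⠿⠿⠀⠀
⠀⠀⠀⠂⠂⠶⠂⠿⠿⠀
⠀⠀⠀⠂⠂⣾⠂⠂⠂⠀
⠀⠀⠀⠿⠂⠂⠂⠿⠿⠀
⠀⠀⠀⠿⠿⠿⠿⠿⠿⠀
⠀⠀⠀⠿⠿⠿⠿⠿⠿⠀
⠀⠀⠀⠀⠀⠀⠀⠀⠀⠀

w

⠀⠀⠀⠀⠀⠀⠀⠀⠀⠀
⠀⠀⠀⠀⠀⠀⠀⠀⠀⠀
⠀⠀⠀⠀⠀⠀⠀⠀⠀⠀
⠀⠀⠀⠿⠂⠿⠿⠿⠿⠀
⠀⠀⠀⠿⠂⠂⠶⠂⠿⠿
⠀⠀⠀⠿⠂⣾⠂⠂⠂⠂
⠀⠀⠀⠿⠿⠂⠂⠂⠿⠿
⠀⠀⠀⠿⠿⠿⠿⠿⠿⠿
⠀⠀⠀⠀⠿⠿⠿⠿⠿⠿
⠀⠀⠀⠀⠀⠀⠀⠀⠀⠀

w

⠀⠀⠀⠀⠀⠀⠀⠀⠀⠀
⠀⠀⠀⠀⠀⠀⠀⠀⠀⠀
⠀⠀⠀⠀⠀⠀⠀⠀⠀⠀
⠀⠀⠀⠿⠿⠂⠿⠿⠿⠿
⠀⠀⠀⠿⠿⠂⠂⠶⠂⠿
⠀⠀⠀⠿⠿⣾⠂⠂⠂⠂
⠀⠀⠀⠿⠿⠿⠂⠂⠂⠿
⠀⠀⠀⠿⠿⠿⠿⠿⠿⠿
⠀⠀⠀⠀⠀⠿⠿⠿⠿⠿
⠀⠀⠀⠀⠀⠀⠀⠀⠀⠀

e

⠀⠀⠀⠀⠀⠀⠀⠀⠀⠀
⠀⠀⠀⠀⠀⠀⠀⠀⠀⠀
⠀⠀⠀⠀⠀⠀⠀⠀⠀⠀
⠀⠀⠿⠿⠂⠿⠿⠿⠿⠀
⠀⠀⠿⠿⠂⠂⠶⠂⠿⠿
⠀⠀⠿⠿⠂⣾⠂⠂⠂⠂
⠀⠀⠿⠿⠿⠂⠂⠂⠿⠿
⠀⠀⠿⠿⠿⠿⠿⠿⠿⠿
⠀⠀⠀⠀⠿⠿⠿⠿⠿⠿
⠀⠀⠀⠀⠀⠀⠀⠀⠀⠀

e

⠀⠀⠀⠀⠀⠀⠀⠀⠀⠀
⠀⠀⠀⠀⠀⠀⠀⠀⠀⠀
⠀⠀⠀⠀⠀⠀⠀⠀⠀⠀
⠀⠿⠿⠂⠿⠿⠿⠿⠀⠀
⠀⠿⠿⠂⠂⠶⠂⠿⠿⠀
⠀⠿⠿⠂⠂⣾⠂⠂⠂⠀
⠀⠿⠿⠿⠂⠂⠂⠿⠿⠀
⠀⠿⠿⠿⠿⠿⠿⠿⠿⠀
⠀⠀⠀⠿⠿⠿⠿⠿⠿⠀
⠀⠀⠀⠀⠀⠀⠀⠀⠀⠀

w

⠀⠀⠀⠀⠀⠀⠀⠀⠀⠀
⠀⠀⠀⠀⠀⠀⠀⠀⠀⠀
⠀⠀⠀⠀⠀⠀⠀⠀⠀⠀
⠀⠀⠿⠿⠂⠿⠿⠿⠿⠀
⠀⠀⠿⠿⠂⠂⠶⠂⠿⠿
⠀⠀⠿⠿⠂⣾⠂⠂⠂⠂
⠀⠀⠿⠿⠿⠂⠂⠂⠿⠿
⠀⠀⠿⠿⠿⠿⠿⠿⠿⠿
⠀⠀⠀⠀⠿⠿⠿⠿⠿⠿
⠀⠀⠀⠀⠀⠀⠀⠀⠀⠀

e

⠀⠀⠀⠀⠀⠀⠀⠀⠀⠀
⠀⠀⠀⠀⠀⠀⠀⠀⠀⠀
⠀⠀⠀⠀⠀⠀⠀⠀⠀⠀
⠀⠿⠿⠂⠿⠿⠿⠿⠀⠀
⠀⠿⠿⠂⠂⠶⠂⠿⠿⠀
⠀⠿⠿⠂⠂⣾⠂⠂⠂⠀
⠀⠿⠿⠿⠂⠂⠂⠿⠿⠀
⠀⠿⠿⠿⠿⠿⠿⠿⠿⠀
⠀⠀⠀⠿⠿⠿⠿⠿⠿⠀
⠀⠀⠀⠀⠀⠀⠀⠀⠀⠀

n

⠀⠀⠀⠀⠀⠀⠀⠀⠀⠀
⠀⠀⠀⠀⠀⠀⠀⠀⠀⠀
⠀⠀⠀⠀⠀⠀⠀⠀⠀⠀
⠀⠀⠀⠂⠿⠿⠿⠿⠀⠀
⠀⠿⠿⠂⠿⠿⠿⠿⠀⠀
⠀⠿⠿⠂⠂⣾⠂⠿⠿⠀
⠀⠿⠿⠂⠂⠂⠂⠂⠂⠀
⠀⠿⠿⠿⠂⠂⠂⠿⠿⠀
⠀⠿⠿⠿⠿⠿⠿⠿⠿⠀
⠀⠀⠀⠿⠿⠿⠿⠿⠿⠀

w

⠀⠀⠀⠀⠀⠀⠀⠀⠀⠀
⠀⠀⠀⠀⠀⠀⠀⠀⠀⠀
⠀⠀⠀⠀⠀⠀⠀⠀⠀⠀
⠀⠀⠀⠿⠂⠿⠿⠿⠿⠀
⠀⠀⠿⠿⠂⠿⠿⠿⠿⠀
⠀⠀⠿⠿⠂⣾⠶⠂⠿⠿
⠀⠀⠿⠿⠂⠂⠂⠂⠂⠂
⠀⠀⠿⠿⠿⠂⠂⠂⠿⠿
⠀⠀⠿⠿⠿⠿⠿⠿⠿⠿
⠀⠀⠀⠀⠿⠿⠿⠿⠿⠿

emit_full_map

⠀⠿⠂⠿⠿⠿⠿⠀
⠿⠿⠂⠿⠿⠿⠿⠀
⠿⠿⠂⣾⠶⠂⠿⠿
⠿⠿⠂⠂⠂⠂⠂⠂
⠿⠿⠿⠂⠂⠂⠿⠿
⠿⠿⠿⠿⠿⠿⠿⠿
⠀⠀⠿⠿⠿⠿⠿⠿

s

⠀⠀⠀⠀⠀⠀⠀⠀⠀⠀
⠀⠀⠀⠀⠀⠀⠀⠀⠀⠀
⠀⠀⠀⠿⠂⠿⠿⠿⠿⠀
⠀⠀⠿⠿⠂⠿⠿⠿⠿⠀
⠀⠀⠿⠿⠂⠂⠶⠂⠿⠿
⠀⠀⠿⠿⠂⣾⠂⠂⠂⠂
⠀⠀⠿⠿⠿⠂⠂⠂⠿⠿
⠀⠀⠿⠿⠿⠿⠿⠿⠿⠿
⠀⠀⠀⠀⠿⠿⠿⠿⠿⠿
⠀⠀⠀⠀⠀⠀⠀⠀⠀⠀

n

⠀⠀⠀⠀⠀⠀⠀⠀⠀⠀
⠀⠀⠀⠀⠀⠀⠀⠀⠀⠀
⠀⠀⠀⠀⠀⠀⠀⠀⠀⠀
⠀⠀⠀⠿⠂⠿⠿⠿⠿⠀
⠀⠀⠿⠿⠂⠿⠿⠿⠿⠀
⠀⠀⠿⠿⠂⣾⠶⠂⠿⠿
⠀⠀⠿⠿⠂⠂⠂⠂⠂⠂
⠀⠀⠿⠿⠿⠂⠂⠂⠿⠿
⠀⠀⠿⠿⠿⠿⠿⠿⠿⠿
⠀⠀⠀⠀⠿⠿⠿⠿⠿⠿

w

⠀⠀⠀⠀⠀⠀⠀⠀⠀⠀
⠀⠀⠀⠀⠀⠀⠀⠀⠀⠀
⠀⠀⠀⠀⠀⠀⠀⠀⠀⠀
⠀⠀⠀⠿⠿⠂⠿⠿⠿⠿
⠀⠀⠀⠿⠿⠂⠿⠿⠿⠿
⠀⠀⠀⠿⠿⣾⠂⠶⠂⠿
⠀⠀⠀⠿⠿⠂⠂⠂⠂⠂
⠀⠀⠀⠿⠿⠿⠂⠂⠂⠿
⠀⠀⠀⠿⠿⠿⠿⠿⠿⠿
⠀⠀⠀⠀⠀⠿⠿⠿⠿⠿

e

⠀⠀⠀⠀⠀⠀⠀⠀⠀⠀
⠀⠀⠀⠀⠀⠀⠀⠀⠀⠀
⠀⠀⠀⠀⠀⠀⠀⠀⠀⠀
⠀⠀⠿⠿⠂⠿⠿⠿⠿⠀
⠀⠀⠿⠿⠂⠿⠿⠿⠿⠀
⠀⠀⠿⠿⠂⣾⠶⠂⠿⠿
⠀⠀⠿⠿⠂⠂⠂⠂⠂⠂
⠀⠀⠿⠿⠿⠂⠂⠂⠿⠿
⠀⠀⠿⠿⠿⠿⠿⠿⠿⠿
⠀⠀⠀⠀⠿⠿⠿⠿⠿⠿

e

⠀⠀⠀⠀⠀⠀⠀⠀⠀⠀
⠀⠀⠀⠀⠀⠀⠀⠀⠀⠀
⠀⠀⠀⠀⠀⠀⠀⠀⠀⠀
⠀⠿⠿⠂⠿⠿⠿⠿⠀⠀
⠀⠿⠿⠂⠿⠿⠿⠿⠀⠀
⠀⠿⠿⠂⠂⣾⠂⠿⠿⠀
⠀⠿⠿⠂⠂⠂⠂⠂⠂⠀
⠀⠿⠿⠿⠂⠂⠂⠿⠿⠀
⠀⠿⠿⠿⠿⠿⠿⠿⠿⠀
⠀⠀⠀⠿⠿⠿⠿⠿⠿⠀

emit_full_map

⠿⠿⠂⠿⠿⠿⠿⠀
⠿⠿⠂⠿⠿⠿⠿⠀
⠿⠿⠂⠂⣾⠂⠿⠿
⠿⠿⠂⠂⠂⠂⠂⠂
⠿⠿⠿⠂⠂⠂⠿⠿
⠿⠿⠿⠿⠿⠿⠿⠿
⠀⠀⠿⠿⠿⠿⠿⠿

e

⠀⠀⠀⠀⠀⠀⠀⠀⠀⠀
⠀⠀⠀⠀⠀⠀⠀⠀⠀⠀
⠀⠀⠀⠀⠀⠀⠀⠀⠀⠀
⠿⠿⠂⠿⠿⠿⠿⠿⠀⠀
⠿⠿⠂⠿⠿⠿⠿⠿⠀⠀
⠿⠿⠂⠂⠶⣾⠿⠿⠀⠀
⠿⠿⠂⠂⠂⠂⠂⠂⠀⠀
⠿⠿⠿⠂⠂⠂⠿⠿⠀⠀
⠿⠿⠿⠿⠿⠿⠿⠿⠀⠀
⠀⠀⠿⠿⠿⠿⠿⠿⠀⠀

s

⠀⠀⠀⠀⠀⠀⠀⠀⠀⠀
⠀⠀⠀⠀⠀⠀⠀⠀⠀⠀
⠿⠿⠂⠿⠿⠿⠿⠿⠀⠀
⠿⠿⠂⠿⠿⠿⠿⠿⠀⠀
⠿⠿⠂⠂⠶⠂⠿⠿⠀⠀
⠿⠿⠂⠂⠂⣾⠂⠂⠀⠀
⠿⠿⠿⠂⠂⠂⠿⠿⠀⠀
⠿⠿⠿⠿⠿⠿⠿⠿⠀⠀
⠀⠀⠿⠿⠿⠿⠿⠿⠀⠀
⠀⠀⠀⠀⠀⠀⠀⠀⠀⠀

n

⠀⠀⠀⠀⠀⠀⠀⠀⠀⠀
⠀⠀⠀⠀⠀⠀⠀⠀⠀⠀
⠀⠀⠀⠀⠀⠀⠀⠀⠀⠀
⠿⠿⠂⠿⠿⠿⠿⠿⠀⠀
⠿⠿⠂⠿⠿⠿⠿⠿⠀⠀
⠿⠿⠂⠂⠶⣾⠿⠿⠀⠀
⠿⠿⠂⠂⠂⠂⠂⠂⠀⠀
⠿⠿⠿⠂⠂⠂⠿⠿⠀⠀
⠿⠿⠿⠿⠿⠿⠿⠿⠀⠀
⠀⠀⠿⠿⠿⠿⠿⠿⠀⠀

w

⠀⠀⠀⠀⠀⠀⠀⠀⠀⠀
⠀⠀⠀⠀⠀⠀⠀⠀⠀⠀
⠀⠀⠀⠀⠀⠀⠀⠀⠀⠀
⠀⠿⠿⠂⠿⠿⠿⠿⠿⠀
⠀⠿⠿⠂⠿⠿⠿⠿⠿⠀
⠀⠿⠿⠂⠂⣾⠂⠿⠿⠀
⠀⠿⠿⠂⠂⠂⠂⠂⠂⠀
⠀⠿⠿⠿⠂⠂⠂⠿⠿⠀
⠀⠿⠿⠿⠿⠿⠿⠿⠿⠀
⠀⠀⠀⠿⠿⠿⠿⠿⠿⠀

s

⠀⠀⠀⠀⠀⠀⠀⠀⠀⠀
⠀⠀⠀⠀⠀⠀⠀⠀⠀⠀
⠀⠿⠿⠂⠿⠿⠿⠿⠿⠀
⠀⠿⠿⠂⠿⠿⠿⠿⠿⠀
⠀⠿⠿⠂⠂⠶⠂⠿⠿⠀
⠀⠿⠿⠂⠂⣾⠂⠂⠂⠀
⠀⠿⠿⠿⠂⠂⠂⠿⠿⠀
⠀⠿⠿⠿⠿⠿⠿⠿⠿⠀
⠀⠀⠀⠿⠿⠿⠿⠿⠿⠀
⠀⠀⠀⠀⠀⠀⠀⠀⠀⠀

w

⠀⠀⠀⠀⠀⠀⠀⠀⠀⠀
⠀⠀⠀⠀⠀⠀⠀⠀⠀⠀
⠀⠀⠿⠿⠂⠿⠿⠿⠿⠿
⠀⠀⠿⠿⠂⠿⠿⠿⠿⠿
⠀⠀⠿⠿⠂⠂⠶⠂⠿⠿
⠀⠀⠿⠿⠂⣾⠂⠂⠂⠂
⠀⠀⠿⠿⠿⠂⠂⠂⠿⠿
⠀⠀⠿⠿⠿⠿⠿⠿⠿⠿
⠀⠀⠀⠀⠿⠿⠿⠿⠿⠿
⠀⠀⠀⠀⠀⠀⠀⠀⠀⠀

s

⠀⠀⠀⠀⠀⠀⠀⠀⠀⠀
⠀⠀⠿⠿⠂⠿⠿⠿⠿⠿
⠀⠀⠿⠿⠂⠿⠿⠿⠿⠿
⠀⠀⠿⠿⠂⠂⠶⠂⠿⠿
⠀⠀⠿⠿⠂⠂⠂⠂⠂⠂
⠀⠀⠿⠿⠿⣾⠂⠂⠿⠿
⠀⠀⠿⠿⠿⠿⠿⠿⠿⠿
⠀⠀⠀⠿⠿⠿⠿⠿⠿⠿
⠀⠀⠀⠀⠀⠀⠀⠀⠀⠀
⠿⠿⠿⠿⠿⠿⠿⠿⠿⠿

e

⠀⠀⠀⠀⠀⠀⠀⠀⠀⠀
⠀⠿⠿⠂⠿⠿⠿⠿⠿⠀
⠀⠿⠿⠂⠿⠿⠿⠿⠿⠀
⠀⠿⠿⠂⠂⠶⠂⠿⠿⠀
⠀⠿⠿⠂⠂⠂⠂⠂⠂⠀
⠀⠿⠿⠿⠂⣾⠂⠿⠿⠀
⠀⠿⠿⠿⠿⠿⠿⠿⠿⠀
⠀⠀⠿⠿⠿⠿⠿⠿⠿⠀
⠀⠀⠀⠀⠀⠀⠀⠀⠀⠀
⠿⠿⠿⠿⠿⠿⠿⠿⠿⠿

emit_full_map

⠿⠿⠂⠿⠿⠿⠿⠿
⠿⠿⠂⠿⠿⠿⠿⠿
⠿⠿⠂⠂⠶⠂⠿⠿
⠿⠿⠂⠂⠂⠂⠂⠂
⠿⠿⠿⠂⣾⠂⠿⠿
⠿⠿⠿⠿⠿⠿⠿⠿
⠀⠿⠿⠿⠿⠿⠿⠿

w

⠀⠀⠀⠀⠀⠀⠀⠀⠀⠀
⠀⠀⠿⠿⠂⠿⠿⠿⠿⠿
⠀⠀⠿⠿⠂⠿⠿⠿⠿⠿
⠀⠀⠿⠿⠂⠂⠶⠂⠿⠿
⠀⠀⠿⠿⠂⠂⠂⠂⠂⠂
⠀⠀⠿⠿⠿⣾⠂⠂⠿⠿
⠀⠀⠿⠿⠿⠿⠿⠿⠿⠿
⠀⠀⠀⠿⠿⠿⠿⠿⠿⠿
⠀⠀⠀⠀⠀⠀⠀⠀⠀⠀
⠿⠿⠿⠿⠿⠿⠿⠿⠿⠿

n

⠀⠀⠀⠀⠀⠀⠀⠀⠀⠀
⠀⠀⠀⠀⠀⠀⠀⠀⠀⠀
⠀⠀⠿⠿⠂⠿⠿⠿⠿⠿
⠀⠀⠿⠿⠂⠿⠿⠿⠿⠿
⠀⠀⠿⠿⠂⠂⠶⠂⠿⠿
⠀⠀⠿⠿⠂⣾⠂⠂⠂⠂
⠀⠀⠿⠿⠿⠂⠂⠂⠿⠿
⠀⠀⠿⠿⠿⠿⠿⠿⠿⠿
⠀⠀⠀⠿⠿⠿⠿⠿⠿⠿
⠀⠀⠀⠀⠀⠀⠀⠀⠀⠀

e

⠀⠀⠀⠀⠀⠀⠀⠀⠀⠀
⠀⠀⠀⠀⠀⠀⠀⠀⠀⠀
⠀⠿⠿⠂⠿⠿⠿⠿⠿⠀
⠀⠿⠿⠂⠿⠿⠿⠿⠿⠀
⠀⠿⠿⠂⠂⠶⠂⠿⠿⠀
⠀⠿⠿⠂⠂⣾⠂⠂⠂⠀
⠀⠿⠿⠿⠂⠂⠂⠿⠿⠀
⠀⠿⠿⠿⠿⠿⠿⠿⠿⠀
⠀⠀⠿⠿⠿⠿⠿⠿⠿⠀
⠀⠀⠀⠀⠀⠀⠀⠀⠀⠀

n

⠀⠀⠀⠀⠀⠀⠀⠀⠀⠀
⠀⠀⠀⠀⠀⠀⠀⠀⠀⠀
⠀⠀⠀⠀⠀⠀⠀⠀⠀⠀
⠀⠿⠿⠂⠿⠿⠿⠿⠿⠀
⠀⠿⠿⠂⠿⠿⠿⠿⠿⠀
⠀⠿⠿⠂⠂⣾⠂⠿⠿⠀
⠀⠿⠿⠂⠂⠂⠂⠂⠂⠀
⠀⠿⠿⠿⠂⠂⠂⠿⠿⠀
⠀⠿⠿⠿⠿⠿⠿⠿⠿⠀
⠀⠀⠿⠿⠿⠿⠿⠿⠿⠀

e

⠀⠀⠀⠀⠀⠀⠀⠀⠀⠀
⠀⠀⠀⠀⠀⠀⠀⠀⠀⠀
⠀⠀⠀⠀⠀⠀⠀⠀⠀⠀
⠿⠿⠂⠿⠿⠿⠿⠿⠀⠀
⠿⠿⠂⠿⠿⠿⠿⠿⠀⠀
⠿⠿⠂⠂⠶⣾⠿⠿⠀⠀
⠿⠿⠂⠂⠂⠂⠂⠂⠀⠀
⠿⠿⠿⠂⠂⠂⠿⠿⠀⠀
⠿⠿⠿⠿⠿⠿⠿⠿⠀⠀
⠀⠿⠿⠿⠿⠿⠿⠿⠀⠀

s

⠀⠀⠀⠀⠀⠀⠀⠀⠀⠀
⠀⠀⠀⠀⠀⠀⠀⠀⠀⠀
⠿⠿⠂⠿⠿⠿⠿⠿⠀⠀
⠿⠿⠂⠿⠿⠿⠿⠿⠀⠀
⠿⠿⠂⠂⠶⠂⠿⠿⠀⠀
⠿⠿⠂⠂⠂⣾⠂⠂⠀⠀
⠿⠿⠿⠂⠂⠂⠿⠿⠀⠀
⠿⠿⠿⠿⠿⠿⠿⠿⠀⠀
⠀⠿⠿⠿⠿⠿⠿⠿⠀⠀
⠀⠀⠀⠀⠀⠀⠀⠀⠀⠀

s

⠀⠀⠀⠀⠀⠀⠀⠀⠀⠀
⠿⠿⠂⠿⠿⠿⠿⠿⠀⠀
⠿⠿⠂⠿⠿⠿⠿⠿⠀⠀
⠿⠿⠂⠂⠶⠂⠿⠿⠀⠀
⠿⠿⠂⠂⠂⠂⠂⠂⠀⠀
⠿⠿⠿⠂⠂⣾⠿⠿⠀⠀
⠿⠿⠿⠿⠿⠿⠿⠿⠀⠀
⠀⠿⠿⠿⠿⠿⠿⠿⠀⠀
⠀⠀⠀⠀⠀⠀⠀⠀⠀⠀
⠿⠿⠿⠿⠿⠿⠿⠿⠿⠿

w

⠀⠀⠀⠀⠀⠀⠀⠀⠀⠀
⠀⠿⠿⠂⠿⠿⠿⠿⠿⠀
⠀⠿⠿⠂⠿⠿⠿⠿⠿⠀
⠀⠿⠿⠂⠂⠶⠂⠿⠿⠀
⠀⠿⠿⠂⠂⠂⠂⠂⠂⠀
⠀⠿⠿⠿⠂⣾⠂⠿⠿⠀
⠀⠿⠿⠿⠿⠿⠿⠿⠿⠀
⠀⠀⠿⠿⠿⠿⠿⠿⠿⠀
⠀⠀⠀⠀⠀⠀⠀⠀⠀⠀
⠿⠿⠿⠿⠿⠿⠿⠿⠿⠿

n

⠀⠀⠀⠀⠀⠀⠀⠀⠀⠀
⠀⠀⠀⠀⠀⠀⠀⠀⠀⠀
⠀⠿⠿⠂⠿⠿⠿⠿⠿⠀
⠀⠿⠿⠂⠿⠿⠿⠿⠿⠀
⠀⠿⠿⠂⠂⠶⠂⠿⠿⠀
⠀⠿⠿⠂⠂⣾⠂⠂⠂⠀
⠀⠿⠿⠿⠂⠂⠂⠿⠿⠀
⠀⠿⠿⠿⠿⠿⠿⠿⠿⠀
⠀⠀⠿⠿⠿⠿⠿⠿⠿⠀
⠀⠀⠀⠀⠀⠀⠀⠀⠀⠀

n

⠀⠀⠀⠀⠀⠀⠀⠀⠀⠀
⠀⠀⠀⠀⠀⠀⠀⠀⠀⠀
⠀⠀⠀⠀⠀⠀⠀⠀⠀⠀
⠀⠿⠿⠂⠿⠿⠿⠿⠿⠀
⠀⠿⠿⠂⠿⠿⠿⠿⠿⠀
⠀⠿⠿⠂⠂⣾⠂⠿⠿⠀
⠀⠿⠿⠂⠂⠂⠂⠂⠂⠀
⠀⠿⠿⠿⠂⠂⠂⠿⠿⠀
⠀⠿⠿⠿⠿⠿⠿⠿⠿⠀
⠀⠀⠿⠿⠿⠿⠿⠿⠿⠀

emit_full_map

⠿⠿⠂⠿⠿⠿⠿⠿
⠿⠿⠂⠿⠿⠿⠿⠿
⠿⠿⠂⠂⣾⠂⠿⠿
⠿⠿⠂⠂⠂⠂⠂⠂
⠿⠿⠿⠂⠂⠂⠿⠿
⠿⠿⠿⠿⠿⠿⠿⠿
⠀⠿⠿⠿⠿⠿⠿⠿


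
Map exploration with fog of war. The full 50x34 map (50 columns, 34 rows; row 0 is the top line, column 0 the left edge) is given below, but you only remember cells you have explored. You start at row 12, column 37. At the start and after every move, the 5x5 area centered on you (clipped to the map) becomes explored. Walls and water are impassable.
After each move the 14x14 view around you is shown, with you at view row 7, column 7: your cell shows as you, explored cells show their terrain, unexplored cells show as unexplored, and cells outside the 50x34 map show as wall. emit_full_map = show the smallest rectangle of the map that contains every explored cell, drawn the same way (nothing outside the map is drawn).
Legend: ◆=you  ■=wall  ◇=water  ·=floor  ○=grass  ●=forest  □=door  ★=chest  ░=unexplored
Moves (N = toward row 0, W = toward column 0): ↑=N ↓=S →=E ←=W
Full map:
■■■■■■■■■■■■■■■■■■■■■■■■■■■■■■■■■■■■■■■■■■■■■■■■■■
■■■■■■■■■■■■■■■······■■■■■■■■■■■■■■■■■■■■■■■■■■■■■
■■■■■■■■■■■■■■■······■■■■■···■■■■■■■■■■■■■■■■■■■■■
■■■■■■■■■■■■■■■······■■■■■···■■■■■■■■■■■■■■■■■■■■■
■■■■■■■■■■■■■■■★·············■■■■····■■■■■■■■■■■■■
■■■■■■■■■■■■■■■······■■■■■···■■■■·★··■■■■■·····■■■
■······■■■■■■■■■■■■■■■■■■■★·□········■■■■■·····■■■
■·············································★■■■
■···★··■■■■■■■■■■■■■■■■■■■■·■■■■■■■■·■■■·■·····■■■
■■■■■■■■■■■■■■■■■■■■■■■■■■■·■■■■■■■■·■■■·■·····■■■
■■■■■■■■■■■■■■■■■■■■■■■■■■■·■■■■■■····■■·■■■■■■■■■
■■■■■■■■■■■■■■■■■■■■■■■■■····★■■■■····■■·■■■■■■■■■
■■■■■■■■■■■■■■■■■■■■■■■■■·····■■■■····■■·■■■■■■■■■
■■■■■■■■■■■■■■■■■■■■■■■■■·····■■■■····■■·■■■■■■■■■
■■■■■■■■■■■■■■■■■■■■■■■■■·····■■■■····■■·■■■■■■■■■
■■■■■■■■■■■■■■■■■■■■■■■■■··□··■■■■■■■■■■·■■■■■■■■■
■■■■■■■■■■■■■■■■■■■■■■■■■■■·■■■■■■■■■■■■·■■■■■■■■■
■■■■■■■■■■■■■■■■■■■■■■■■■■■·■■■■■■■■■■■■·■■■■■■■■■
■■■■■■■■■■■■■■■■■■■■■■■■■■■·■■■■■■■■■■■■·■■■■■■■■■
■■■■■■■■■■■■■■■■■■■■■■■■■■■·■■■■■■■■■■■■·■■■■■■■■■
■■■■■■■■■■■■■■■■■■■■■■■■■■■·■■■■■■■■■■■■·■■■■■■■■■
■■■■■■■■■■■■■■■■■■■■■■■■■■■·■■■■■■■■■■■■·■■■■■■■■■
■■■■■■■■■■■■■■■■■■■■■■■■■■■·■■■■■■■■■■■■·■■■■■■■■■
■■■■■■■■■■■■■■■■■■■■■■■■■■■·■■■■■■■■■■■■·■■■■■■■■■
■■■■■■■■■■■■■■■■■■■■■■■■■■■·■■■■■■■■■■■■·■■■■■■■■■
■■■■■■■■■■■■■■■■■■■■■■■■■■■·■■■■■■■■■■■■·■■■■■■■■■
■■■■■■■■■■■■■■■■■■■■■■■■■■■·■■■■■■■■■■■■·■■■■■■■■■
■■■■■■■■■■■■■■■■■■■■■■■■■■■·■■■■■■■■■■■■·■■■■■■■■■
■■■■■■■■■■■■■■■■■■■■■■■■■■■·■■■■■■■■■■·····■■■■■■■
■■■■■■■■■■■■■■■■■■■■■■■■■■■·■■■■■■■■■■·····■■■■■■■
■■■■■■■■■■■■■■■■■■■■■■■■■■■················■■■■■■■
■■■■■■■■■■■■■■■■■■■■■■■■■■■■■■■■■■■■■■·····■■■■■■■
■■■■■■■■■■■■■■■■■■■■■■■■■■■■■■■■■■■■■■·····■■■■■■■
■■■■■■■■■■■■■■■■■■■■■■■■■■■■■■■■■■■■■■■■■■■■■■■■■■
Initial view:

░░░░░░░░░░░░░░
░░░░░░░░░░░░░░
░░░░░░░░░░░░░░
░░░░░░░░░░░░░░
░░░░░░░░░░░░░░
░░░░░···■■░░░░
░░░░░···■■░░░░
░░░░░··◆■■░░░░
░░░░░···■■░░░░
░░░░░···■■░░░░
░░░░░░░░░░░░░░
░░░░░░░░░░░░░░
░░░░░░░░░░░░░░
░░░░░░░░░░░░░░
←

░░░░░░░░░░░░░░
░░░░░░░░░░░░░░
░░░░░░░░░░░░░░
░░░░░░░░░░░░░░
░░░░░░░░░░░░░░
░░░░░····■■░░░
░░░░░····■■░░░
░░░░░··◆·■■░░░
░░░░░····■■░░░
░░░░░····■■░░░
░░░░░░░░░░░░░░
░░░░░░░░░░░░░░
░░░░░░░░░░░░░░
░░░░░░░░░░░░░░

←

░░░░░░░░░░░░░░
░░░░░░░░░░░░░░
░░░░░░░░░░░░░░
░░░░░░░░░░░░░░
░░░░░░░░░░░░░░
░░░░░■····■■░░
░░░░░■····■■░░
░░░░░■·◆··■■░░
░░░░░■····■■░░
░░░░░■····■■░░
░░░░░░░░░░░░░░
░░░░░░░░░░░░░░
░░░░░░░░░░░░░░
░░░░░░░░░░░░░░

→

░░░░░░░░░░░░░░
░░░░░░░░░░░░░░
░░░░░░░░░░░░░░
░░░░░░░░░░░░░░
░░░░░░░░░░░░░░
░░░░■····■■░░░
░░░░■····■■░░░
░░░░■··◆·■■░░░
░░░░■····■■░░░
░░░░■····■■░░░
░░░░░░░░░░░░░░
░░░░░░░░░░░░░░
░░░░░░░░░░░░░░
░░░░░░░░░░░░░░

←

░░░░░░░░░░░░░░
░░░░░░░░░░░░░░
░░░░░░░░░░░░░░
░░░░░░░░░░░░░░
░░░░░░░░░░░░░░
░░░░░■····■■░░
░░░░░■····■■░░
░░░░░■·◆··■■░░
░░░░░■····■■░░
░░░░░■····■■░░
░░░░░░░░░░░░░░
░░░░░░░░░░░░░░
░░░░░░░░░░░░░░
░░░░░░░░░░░░░░

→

░░░░░░░░░░░░░░
░░░░░░░░░░░░░░
░░░░░░░░░░░░░░
░░░░░░░░░░░░░░
░░░░░░░░░░░░░░
░░░░■····■■░░░
░░░░■····■■░░░
░░░░■··◆·■■░░░
░░░░■····■■░░░
░░░░■····■■░░░
░░░░░░░░░░░░░░
░░░░░░░░░░░░░░
░░░░░░░░░░░░░░
░░░░░░░░░░░░░░
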